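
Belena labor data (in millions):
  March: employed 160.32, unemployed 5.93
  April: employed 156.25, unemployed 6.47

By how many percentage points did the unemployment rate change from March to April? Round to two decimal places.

March: labor force = 160.32 + 5.93 = 166.25; u = 5.93/166.25 = 3.57%.
April: labor force = 156.25 + 6.47 = 162.72; u = 6.47/162.72 = 3.98%.
Change = 3.98% − 3.57% = +0.41 pp.

The unemployment rate changed by +0.41 percentage points.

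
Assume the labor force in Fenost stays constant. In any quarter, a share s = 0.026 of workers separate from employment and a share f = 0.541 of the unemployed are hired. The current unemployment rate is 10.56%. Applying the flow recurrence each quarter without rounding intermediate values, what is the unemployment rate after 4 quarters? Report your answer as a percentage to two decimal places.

With a fixed labor force, u_{t+1} = u_t + s·(1−u_t) − f·u_t = u_t·(1−s−f) + s.
Here 1−s−f = 0.433 and s = 0.026.
u_1 = 0.105600 × 0.433 + 0.026 = 0.071725.
u_2 = 0.071725 × 0.433 + 0.026 = 0.057057.
u_3 = 0.057057 × 0.433 + 0.026 = 0.050706.
u_4 = 0.050706 × 0.433 + 0.026 = 0.047956.

Unemployment rate after four quarters ≈ 4.80%.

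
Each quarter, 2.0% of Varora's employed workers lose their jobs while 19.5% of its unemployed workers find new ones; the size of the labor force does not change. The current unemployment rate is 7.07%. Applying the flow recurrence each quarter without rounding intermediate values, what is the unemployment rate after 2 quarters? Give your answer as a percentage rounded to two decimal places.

With a fixed labor force, u_{t+1} = u_t + s·(1−u_t) − f·u_t = u_t·(1−s−f) + s.
Here 1−s−f = 0.785 and s = 0.020.
u_1 = 0.070700 × 0.785 + 0.020 = 0.075499.
u_2 = 0.075499 × 0.785 + 0.020 = 0.079267.

Unemployment rate after two quarters ≈ 7.93%.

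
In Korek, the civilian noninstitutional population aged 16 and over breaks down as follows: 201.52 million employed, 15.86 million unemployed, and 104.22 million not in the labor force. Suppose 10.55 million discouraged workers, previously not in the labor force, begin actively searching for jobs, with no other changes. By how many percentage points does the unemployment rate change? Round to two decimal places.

The unemployment rate changes by +4.29 percentage points.

Initially, labor force = 201.52 + 15.86 = 217.38 million, so u = 15.86/217.38 = 7.30%.
After the change, unemployed and labor force both rise by 10.55 → E = 201.52, U = 26.41, labor force = 227.93 million.
New unemployment rate = 26.41 / 227.93 = 11.59%.
Change = 11.59% − 7.30% = +4.29 percentage points.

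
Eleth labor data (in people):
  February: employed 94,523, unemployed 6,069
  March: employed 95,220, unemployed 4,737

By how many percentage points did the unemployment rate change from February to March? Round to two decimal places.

February: labor force = 94,523 + 6,069 = 100,592; u = 6,069/100,592 = 6.03%.
March: labor force = 95,220 + 4,737 = 99,957; u = 4,737/99,957 = 4.74%.
Change = 4.74% − 6.03% = −1.29 pp.

The unemployment rate changed by −1.29 percentage points.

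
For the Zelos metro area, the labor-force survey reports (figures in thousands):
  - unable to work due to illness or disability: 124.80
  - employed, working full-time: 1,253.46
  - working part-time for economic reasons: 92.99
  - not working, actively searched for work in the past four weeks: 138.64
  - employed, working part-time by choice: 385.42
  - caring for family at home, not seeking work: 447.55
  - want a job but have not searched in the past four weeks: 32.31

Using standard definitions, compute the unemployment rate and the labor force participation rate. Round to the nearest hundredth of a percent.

Unemployment rate ≈ 7.41%; labor force participation rate ≈ 75.57%.

Employed = 1,253.46 + 92.99 + 385.42 = 1,731.87 thousand (anyone who worked, including part-time for economic reasons, counts as employed).
Unemployed = 138.64 thousand.
Labor force = 1,731.87 + 138.64 = 1,870.51 thousand.
Not in labor force = 124.80 + 447.55 + 32.31 = 604.66 thousand (those not working and not actively searching are outside the labor force — including those who want a job but have given up searching).
Civilian working-age population = 1,870.51 + 604.66 = 2,475.17 thousand.
Unemployment rate = 138.64 / 1,870.51 = 7.41%.
Labor force participation rate = 1,870.51 / 2,475.17 = 75.57%.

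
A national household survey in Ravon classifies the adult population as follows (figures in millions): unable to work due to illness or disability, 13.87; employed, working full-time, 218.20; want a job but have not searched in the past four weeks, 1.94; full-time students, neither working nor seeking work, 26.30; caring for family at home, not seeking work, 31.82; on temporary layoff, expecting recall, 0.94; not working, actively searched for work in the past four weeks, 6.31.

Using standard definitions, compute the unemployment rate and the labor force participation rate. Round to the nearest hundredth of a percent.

Employed = 218.20 million.
Unemployed = 0.94 + 6.31 = 7.25 million (jobless and actively searching, or on temporary layoff).
Labor force = 218.20 + 7.25 = 225.45 million.
Not in labor force = 13.87 + 1.94 + 26.30 + 31.82 = 73.93 million (those not working and not actively searching are outside the labor force — including those who want a job but have given up searching).
Civilian working-age population = 225.45 + 73.93 = 299.38 million.
Unemployment rate = 7.25 / 225.45 = 3.22%.
Labor force participation rate = 225.45 / 299.38 = 75.31%.

Unemployment rate ≈ 3.22%; labor force participation rate ≈ 75.31%.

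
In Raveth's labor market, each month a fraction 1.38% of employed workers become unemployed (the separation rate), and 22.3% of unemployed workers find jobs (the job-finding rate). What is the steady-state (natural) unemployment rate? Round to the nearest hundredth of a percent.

At steady state the flows balance: s·E = f·U, so U/(E+U) = s/(s+f).
u* = 1.38 / (1.38 + 22.3) = 1.38 / 23.68 = 5.83%.

Steady-state unemployment rate ≈ 5.83%.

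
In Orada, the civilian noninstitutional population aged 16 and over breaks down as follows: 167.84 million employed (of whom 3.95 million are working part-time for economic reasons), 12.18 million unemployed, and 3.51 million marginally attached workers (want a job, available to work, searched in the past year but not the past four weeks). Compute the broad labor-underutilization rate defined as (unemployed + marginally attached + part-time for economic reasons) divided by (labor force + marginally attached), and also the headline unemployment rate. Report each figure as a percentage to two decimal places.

Broad underutilization rate ≈ 10.70%; headline unemployment rate ≈ 6.77%.

Labor force = 167.84 + 12.18 = 180.02 million.
Numerator = 12.18 + 3.51 + 3.95 = 19.64 million.
Denominator = 180.02 + 3.51 = 183.53 million.
Broad rate = 19.64 / 183.53 = 10.70%.
Headline unemployment rate = 12.18 / 180.02 = 6.77%.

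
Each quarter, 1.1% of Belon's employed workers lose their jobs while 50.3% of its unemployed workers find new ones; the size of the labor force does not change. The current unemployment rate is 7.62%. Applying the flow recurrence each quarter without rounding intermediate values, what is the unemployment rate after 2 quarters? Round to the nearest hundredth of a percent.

With a fixed labor force, u_{t+1} = u_t + s·(1−u_t) − f·u_t = u_t·(1−s−f) + s.
Here 1−s−f = 0.486 and s = 0.011.
u_1 = 0.076200 × 0.486 + 0.011 = 0.048033.
u_2 = 0.048033 × 0.486 + 0.011 = 0.034344.

Unemployment rate after two quarters ≈ 3.43%.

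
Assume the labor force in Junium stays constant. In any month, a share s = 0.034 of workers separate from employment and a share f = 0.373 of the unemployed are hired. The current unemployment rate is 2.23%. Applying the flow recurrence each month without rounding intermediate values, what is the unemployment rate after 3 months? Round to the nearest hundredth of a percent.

Unemployment rate after three months ≈ 7.08%.

With a fixed labor force, u_{t+1} = u_t + s·(1−u_t) − f·u_t = u_t·(1−s−f) + s.
Here 1−s−f = 0.593 and s = 0.034.
u_1 = 0.022300 × 0.593 + 0.034 = 0.047224.
u_2 = 0.047224 × 0.593 + 0.034 = 0.062004.
u_3 = 0.062004 × 0.593 + 0.034 = 0.070768.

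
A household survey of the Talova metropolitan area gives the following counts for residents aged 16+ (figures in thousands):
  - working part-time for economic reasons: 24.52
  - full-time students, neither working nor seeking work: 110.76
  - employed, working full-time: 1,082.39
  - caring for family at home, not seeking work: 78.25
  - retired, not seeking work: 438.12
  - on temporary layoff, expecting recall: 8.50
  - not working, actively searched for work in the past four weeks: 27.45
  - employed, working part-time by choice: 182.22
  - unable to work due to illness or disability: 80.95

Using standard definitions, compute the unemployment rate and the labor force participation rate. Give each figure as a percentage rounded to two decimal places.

Unemployment rate ≈ 2.71%; labor force participation rate ≈ 65.17%.

Employed = 24.52 + 1,082.39 + 182.22 = 1,289.13 thousand (anyone who worked, including part-time for economic reasons, counts as employed).
Unemployed = 8.50 + 27.45 = 35.95 thousand (jobless and actively searching, or on temporary layoff).
Labor force = 1,289.13 + 35.95 = 1,325.08 thousand.
Not in labor force = 110.76 + 78.25 + 438.12 + 80.95 = 708.08 thousand (those not working and not actively searching are outside the labor force).
Civilian working-age population = 1,325.08 + 708.08 = 2,033.16 thousand.
Unemployment rate = 35.95 / 1,325.08 = 2.71%.
Labor force participation rate = 1,325.08 / 2,033.16 = 65.17%.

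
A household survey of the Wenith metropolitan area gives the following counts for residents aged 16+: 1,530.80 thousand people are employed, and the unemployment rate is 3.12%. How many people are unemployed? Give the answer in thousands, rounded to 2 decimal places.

Let U be the number unemployed. The labor force is E + U, and U/(E+U) = 0.0312.
So U = 0.0312 × 1,530.80 / (1 − 0.0312) = 47.7610 / 0.9688 ≈ 49.30 thousand.

About 49.30 thousand are unemployed.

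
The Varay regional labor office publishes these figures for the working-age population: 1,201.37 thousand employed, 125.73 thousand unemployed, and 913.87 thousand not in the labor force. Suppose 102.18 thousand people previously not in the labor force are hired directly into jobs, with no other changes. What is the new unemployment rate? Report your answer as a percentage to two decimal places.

Initially, labor force = 1,201.37 + 125.73 = 1,327.10 thousand, so u = 125.73/1,327.10 = 9.47%.
After the change, employed and labor force both rise by 102.18; unemployed unchanged → E = 1,303.55, U = 125.73, labor force = 1,429.28 thousand.
New unemployment rate = 125.73 / 1,429.28 = 8.80%.

New unemployment rate ≈ 8.80%.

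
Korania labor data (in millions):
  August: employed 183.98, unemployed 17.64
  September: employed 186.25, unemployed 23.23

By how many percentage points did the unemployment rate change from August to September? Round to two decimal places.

The unemployment rate changed by +2.34 percentage points.

August: labor force = 183.98 + 17.64 = 201.62; u = 17.64/201.62 = 8.75%.
September: labor force = 186.25 + 23.23 = 209.48; u = 23.23/209.48 = 11.09%.
Change = 11.09% − 8.75% = +2.34 pp.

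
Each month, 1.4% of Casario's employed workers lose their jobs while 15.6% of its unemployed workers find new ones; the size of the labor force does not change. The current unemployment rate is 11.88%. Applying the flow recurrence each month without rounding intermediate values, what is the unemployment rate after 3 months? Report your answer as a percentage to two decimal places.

With a fixed labor force, u_{t+1} = u_t + s·(1−u_t) − f·u_t = u_t·(1−s−f) + s.
Here 1−s−f = 0.830 and s = 0.014.
u_1 = 0.118800 × 0.830 + 0.014 = 0.112604.
u_2 = 0.112604 × 0.830 + 0.014 = 0.107461.
u_3 = 0.107461 × 0.830 + 0.014 = 0.103193.

Unemployment rate after three months ≈ 10.32%.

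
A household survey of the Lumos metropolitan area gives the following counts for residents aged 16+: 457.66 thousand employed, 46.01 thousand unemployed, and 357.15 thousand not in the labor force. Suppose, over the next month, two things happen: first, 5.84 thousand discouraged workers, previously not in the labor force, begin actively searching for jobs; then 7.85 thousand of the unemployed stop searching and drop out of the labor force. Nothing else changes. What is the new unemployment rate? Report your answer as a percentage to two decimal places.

New unemployment rate ≈ 8.77%.

Initially, labor force = 457.66 + 46.01 = 503.67 thousand, so u = 46.01/503.67 = 9.13%.
After the first change, unemployed and labor force both rise by 5.84 → E = 457.66, U = 51.85, labor force = 509.51 thousand.
After the second change, unemployed and labor force both fall by 7.85 → E = 457.66, U = 44.00, labor force = 501.66 thousand.
New unemployment rate = 44.00 / 501.66 = 8.77%.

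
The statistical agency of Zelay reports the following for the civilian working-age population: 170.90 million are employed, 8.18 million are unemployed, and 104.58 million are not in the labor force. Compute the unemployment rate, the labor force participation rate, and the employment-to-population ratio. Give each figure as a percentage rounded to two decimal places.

Labor force = employed + unemployed = 170.90 + 8.18 = 179.08 million.
Working-age population = 179.08 + 104.58 = 283.66 million.
Unemployment rate = 8.18 / 179.08 = 4.57%.
Labor force participation rate = 179.08 / 283.66 = 63.13%.
Employment-population ratio = 170.90 / 283.66 = 60.25%.

Unemployment rate ≈ 4.57%; labor force participation rate ≈ 63.13%; employment-population ratio ≈ 60.25%.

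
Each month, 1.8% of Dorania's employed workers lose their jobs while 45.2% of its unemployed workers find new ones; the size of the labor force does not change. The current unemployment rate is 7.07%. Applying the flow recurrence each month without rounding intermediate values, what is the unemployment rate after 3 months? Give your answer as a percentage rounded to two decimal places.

With a fixed labor force, u_{t+1} = u_t + s·(1−u_t) − f·u_t = u_t·(1−s−f) + s.
Here 1−s−f = 0.530 and s = 0.018.
u_1 = 0.070700 × 0.530 + 0.018 = 0.055471.
u_2 = 0.055471 × 0.530 + 0.018 = 0.047400.
u_3 = 0.047400 × 0.530 + 0.018 = 0.043122.

Unemployment rate after three months ≈ 4.31%.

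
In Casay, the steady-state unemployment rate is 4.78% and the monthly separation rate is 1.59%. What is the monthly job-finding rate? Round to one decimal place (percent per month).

From u* = s/(s+f): f = s·(1−u)/u.
f = 1.59 × (1 − 0.0478) / 0.0478 = 1.5140 / 0.0478 ≈ 31.7% per month.

Job-finding rate ≈ 31.7% per month.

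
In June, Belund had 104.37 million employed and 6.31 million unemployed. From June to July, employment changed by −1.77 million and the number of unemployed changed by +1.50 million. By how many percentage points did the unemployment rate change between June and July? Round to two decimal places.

June: labor force = 104.37 + 6.31 = 110.68; u = 6.31/110.68 = 5.70%.
July: labor force = 102.60 + 7.81 = 110.41; u = 7.81/110.41 = 7.07%.
Change = 7.07% − 5.70% = +1.37 pp.

The unemployment rate changed by +1.37 percentage points.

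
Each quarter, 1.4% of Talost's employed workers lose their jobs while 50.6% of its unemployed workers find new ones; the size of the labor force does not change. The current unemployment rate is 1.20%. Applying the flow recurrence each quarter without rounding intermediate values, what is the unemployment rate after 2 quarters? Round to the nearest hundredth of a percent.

With a fixed labor force, u_{t+1} = u_t + s·(1−u_t) − f·u_t = u_t·(1−s−f) + s.
Here 1−s−f = 0.480 and s = 0.014.
u_1 = 0.012000 × 0.480 + 0.014 = 0.019760.
u_2 = 0.019760 × 0.480 + 0.014 = 0.023485.

Unemployment rate after two quarters ≈ 2.35%.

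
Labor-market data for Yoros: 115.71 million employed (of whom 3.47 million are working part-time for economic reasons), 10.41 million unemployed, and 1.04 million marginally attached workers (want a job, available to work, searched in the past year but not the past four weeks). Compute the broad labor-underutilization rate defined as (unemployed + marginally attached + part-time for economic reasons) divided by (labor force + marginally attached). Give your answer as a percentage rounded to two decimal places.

Broad underutilization rate ≈ 11.73%.

Labor force = 115.71 + 10.41 = 126.12 million.
Numerator = 10.41 + 1.04 + 3.47 = 14.92 million.
Denominator = 126.12 + 1.04 = 127.16 million.
Broad rate = 14.92 / 127.16 = 11.73%.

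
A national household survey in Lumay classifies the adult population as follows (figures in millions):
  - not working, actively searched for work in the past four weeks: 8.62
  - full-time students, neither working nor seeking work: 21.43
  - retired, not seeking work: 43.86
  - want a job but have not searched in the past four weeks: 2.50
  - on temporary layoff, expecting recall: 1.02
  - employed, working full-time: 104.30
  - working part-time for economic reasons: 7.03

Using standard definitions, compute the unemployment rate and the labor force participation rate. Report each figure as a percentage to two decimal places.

Unemployment rate ≈ 7.97%; labor force participation rate ≈ 64.09%.

Employed = 104.30 + 7.03 = 111.33 million (anyone who worked, including part-time for economic reasons, counts as employed).
Unemployed = 8.62 + 1.02 = 9.64 million (jobless and actively searching, or on temporary layoff).
Labor force = 111.33 + 9.64 = 120.97 million.
Not in labor force = 21.43 + 43.86 + 2.50 = 67.79 million (those not working and not actively searching are outside the labor force — including those who want a job but have given up searching).
Civilian working-age population = 120.97 + 67.79 = 188.76 million.
Unemployment rate = 9.64 / 120.97 = 7.97%.
Labor force participation rate = 120.97 / 188.76 = 64.09%.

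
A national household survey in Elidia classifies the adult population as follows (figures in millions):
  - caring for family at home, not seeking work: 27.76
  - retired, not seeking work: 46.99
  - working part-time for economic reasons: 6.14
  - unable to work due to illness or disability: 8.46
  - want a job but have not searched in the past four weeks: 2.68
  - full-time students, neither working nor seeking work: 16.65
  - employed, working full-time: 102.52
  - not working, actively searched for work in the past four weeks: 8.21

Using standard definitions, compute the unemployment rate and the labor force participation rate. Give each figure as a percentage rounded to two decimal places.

Employed = 6.14 + 102.52 = 108.66 million (anyone who worked, including part-time for economic reasons, counts as employed).
Unemployed = 8.21 million.
Labor force = 108.66 + 8.21 = 116.87 million.
Not in labor force = 27.76 + 46.99 + 8.46 + 2.68 + 16.65 = 102.54 million (those not working and not actively searching are outside the labor force — including those who want a job but have given up searching).
Civilian working-age population = 116.87 + 102.54 = 219.41 million.
Unemployment rate = 8.21 / 116.87 = 7.02%.
Labor force participation rate = 116.87 / 219.41 = 53.27%.

Unemployment rate ≈ 7.02%; labor force participation rate ≈ 53.27%.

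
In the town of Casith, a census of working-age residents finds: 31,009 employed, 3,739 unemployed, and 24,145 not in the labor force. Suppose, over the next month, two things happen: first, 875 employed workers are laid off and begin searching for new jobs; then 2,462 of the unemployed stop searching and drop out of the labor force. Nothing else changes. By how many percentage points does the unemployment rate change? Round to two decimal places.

The unemployment rate changes by −4.09 percentage points.

Initially, labor force = 31,009 + 3,739 = 34,748, so u = 3,739/34,748 = 10.76%.
After the first change, employed falls and unemployed rises by 875; labor force unchanged → E = 30,134, U = 4,614, labor force = 34,748.
After the second change, unemployed and labor force both fall by 2,462 → E = 30,134, U = 2,152, labor force = 32,286.
New unemployment rate = 2,152 / 32,286 = 6.67%.
Change = 6.67% − 10.76% = −4.09 percentage points.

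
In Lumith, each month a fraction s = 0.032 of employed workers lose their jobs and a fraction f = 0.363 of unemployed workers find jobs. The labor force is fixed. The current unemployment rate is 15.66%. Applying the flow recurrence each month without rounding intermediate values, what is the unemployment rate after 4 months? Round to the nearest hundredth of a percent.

Unemployment rate after four months ≈ 9.11%.

With a fixed labor force, u_{t+1} = u_t + s·(1−u_t) − f·u_t = u_t·(1−s−f) + s.
Here 1−s−f = 0.605 and s = 0.032.
u_1 = 0.156600 × 0.605 + 0.032 = 0.126743.
u_2 = 0.126743 × 0.605 + 0.032 = 0.108680.
u_3 = 0.108680 × 0.605 + 0.032 = 0.097751.
u_4 = 0.097751 × 0.605 + 0.032 = 0.091139.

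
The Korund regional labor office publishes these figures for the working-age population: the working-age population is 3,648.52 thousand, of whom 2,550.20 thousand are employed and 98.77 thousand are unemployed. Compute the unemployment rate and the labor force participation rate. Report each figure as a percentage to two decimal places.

Labor force = employed + unemployed = 2,550.20 + 98.77 = 2,648.97 thousand.
Unemployment rate = 98.77 / 2,648.97 = 3.73%.
Labor force participation rate = 2,648.97 / 3,648.52 = 72.60%.

Unemployment rate ≈ 3.73%; labor force participation rate ≈ 72.60%.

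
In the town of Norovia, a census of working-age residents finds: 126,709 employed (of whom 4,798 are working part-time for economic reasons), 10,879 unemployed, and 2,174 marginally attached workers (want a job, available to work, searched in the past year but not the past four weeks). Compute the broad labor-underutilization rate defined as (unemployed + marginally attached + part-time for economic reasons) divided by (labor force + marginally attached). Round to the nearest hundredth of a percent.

Broad underutilization rate ≈ 12.77%.

Labor force = 126,709 + 10,879 = 137,588.
Numerator = 10,879 + 2,174 + 4,798 = 17,851.
Denominator = 137,588 + 2,174 = 139,762.
Broad rate = 17,851 / 139,762 = 12.77%.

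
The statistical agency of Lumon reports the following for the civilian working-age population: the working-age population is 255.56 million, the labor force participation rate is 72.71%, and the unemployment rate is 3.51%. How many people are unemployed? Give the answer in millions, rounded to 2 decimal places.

Labor force = 0.7271 × 255.56 = 185.82 million.
Unemployed = 0.0351 × 185.82 ≈ 6.52 million.

About 6.52 million are unemployed.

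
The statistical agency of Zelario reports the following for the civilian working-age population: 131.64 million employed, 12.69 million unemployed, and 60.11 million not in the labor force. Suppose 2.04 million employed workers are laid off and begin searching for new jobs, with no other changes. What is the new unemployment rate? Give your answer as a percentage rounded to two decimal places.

New unemployment rate ≈ 10.21%.

Initially, labor force = 131.64 + 12.69 = 144.33 million, so u = 12.69/144.33 = 8.79%.
After the change, employed falls and unemployed rises by 2.04; labor force unchanged → E = 129.60, U = 14.73, labor force = 144.33 million.
New unemployment rate = 14.73 / 144.33 = 10.21%.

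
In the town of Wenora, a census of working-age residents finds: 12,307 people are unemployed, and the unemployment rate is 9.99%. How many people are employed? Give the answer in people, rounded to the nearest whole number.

About 110,886 are employed.

Labor force = U / u = 12,307 / 0.0999 ≈ 123,193.
Employed = labor force − unemployed = 123,193 − 12,307 = 110,886.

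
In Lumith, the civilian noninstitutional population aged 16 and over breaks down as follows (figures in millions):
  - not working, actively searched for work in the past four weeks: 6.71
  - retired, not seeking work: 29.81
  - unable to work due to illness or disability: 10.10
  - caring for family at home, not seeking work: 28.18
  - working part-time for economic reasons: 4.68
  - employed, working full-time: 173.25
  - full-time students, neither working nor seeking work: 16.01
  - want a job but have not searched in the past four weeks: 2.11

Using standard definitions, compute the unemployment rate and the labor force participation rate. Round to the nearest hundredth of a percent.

Unemployment rate ≈ 3.63%; labor force participation rate ≈ 68.17%.

Employed = 4.68 + 173.25 = 177.93 million (anyone who worked, including part-time for economic reasons, counts as employed).
Unemployed = 6.71 million.
Labor force = 177.93 + 6.71 = 184.64 million.
Not in labor force = 29.81 + 10.10 + 28.18 + 16.01 + 2.11 = 86.21 million (those not working and not actively searching are outside the labor force — including those who want a job but have given up searching).
Civilian working-age population = 184.64 + 86.21 = 270.85 million.
Unemployment rate = 6.71 / 184.64 = 3.63%.
Labor force participation rate = 184.64 / 270.85 = 68.17%.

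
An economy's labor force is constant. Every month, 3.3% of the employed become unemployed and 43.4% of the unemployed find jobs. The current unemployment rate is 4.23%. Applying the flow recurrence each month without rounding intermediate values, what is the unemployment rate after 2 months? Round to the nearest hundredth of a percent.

With a fixed labor force, u_{t+1} = u_t + s·(1−u_t) − f·u_t = u_t·(1−s−f) + s.
Here 1−s−f = 0.533 and s = 0.033.
u_1 = 0.042300 × 0.533 + 0.033 = 0.055546.
u_2 = 0.055546 × 0.533 + 0.033 = 0.062606.

Unemployment rate after two months ≈ 6.26%.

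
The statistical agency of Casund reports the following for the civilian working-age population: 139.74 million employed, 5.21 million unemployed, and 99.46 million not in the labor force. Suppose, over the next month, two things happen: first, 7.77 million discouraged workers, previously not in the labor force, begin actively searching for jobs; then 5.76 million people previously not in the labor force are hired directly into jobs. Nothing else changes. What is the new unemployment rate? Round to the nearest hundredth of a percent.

New unemployment rate ≈ 8.19%.

Initially, labor force = 139.74 + 5.21 = 144.95 million, so u = 5.21/144.95 = 3.59%.
After the first change, unemployed and labor force both rise by 7.77 → E = 139.74, U = 12.98, labor force = 152.72 million.
After the second change, employed and labor force both rise by 5.76; unemployed unchanged → E = 145.50, U = 12.98, labor force = 158.48 million.
New unemployment rate = 12.98 / 158.48 = 8.19%.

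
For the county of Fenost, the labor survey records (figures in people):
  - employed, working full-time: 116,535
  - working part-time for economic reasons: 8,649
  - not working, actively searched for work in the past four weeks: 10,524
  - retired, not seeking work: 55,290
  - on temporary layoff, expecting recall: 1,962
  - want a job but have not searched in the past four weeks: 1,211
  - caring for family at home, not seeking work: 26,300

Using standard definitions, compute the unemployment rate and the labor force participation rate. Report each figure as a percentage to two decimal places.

Unemployment rate ≈ 9.07%; labor force participation rate ≈ 62.44%.

Employed = 116,535 + 8,649 = 125,184 (anyone who worked, including part-time for economic reasons, counts as employed).
Unemployed = 10,524 + 1,962 = 12,486 (jobless and actively searching, or on temporary layoff).
Labor force = 125,184 + 12,486 = 137,670.
Not in labor force = 55,290 + 1,211 + 26,300 = 82,801 (those not working and not actively searching are outside the labor force — including those who want a job but have given up searching).
Civilian working-age population = 137,670 + 82,801 = 220,471.
Unemployment rate = 12,486 / 137,670 = 9.07%.
Labor force participation rate = 137,670 / 220,471 = 62.44%.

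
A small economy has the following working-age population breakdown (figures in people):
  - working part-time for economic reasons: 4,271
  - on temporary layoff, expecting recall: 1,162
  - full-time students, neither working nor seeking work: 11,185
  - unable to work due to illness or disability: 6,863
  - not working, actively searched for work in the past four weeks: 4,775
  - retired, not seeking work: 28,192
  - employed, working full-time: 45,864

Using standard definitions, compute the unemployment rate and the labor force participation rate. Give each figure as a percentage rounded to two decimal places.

Unemployment rate ≈ 10.59%; labor force participation rate ≈ 54.80%.

Employed = 4,271 + 45,864 = 50,135 (anyone who worked, including part-time for economic reasons, counts as employed).
Unemployed = 1,162 + 4,775 = 5,937 (jobless and actively searching, or on temporary layoff).
Labor force = 50,135 + 5,937 = 56,072.
Not in labor force = 11,185 + 6,863 + 28,192 = 46,240 (those not working and not actively searching are outside the labor force).
Civilian working-age population = 56,072 + 46,240 = 102,312.
Unemployment rate = 5,937 / 56,072 = 10.59%.
Labor force participation rate = 56,072 / 102,312 = 54.80%.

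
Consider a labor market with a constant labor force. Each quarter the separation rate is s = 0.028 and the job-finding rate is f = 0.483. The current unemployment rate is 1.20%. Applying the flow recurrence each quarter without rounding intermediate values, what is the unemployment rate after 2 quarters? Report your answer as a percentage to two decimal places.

Unemployment rate after two quarters ≈ 4.46%.

With a fixed labor force, u_{t+1} = u_t + s·(1−u_t) − f·u_t = u_t·(1−s−f) + s.
Here 1−s−f = 0.489 and s = 0.028.
u_1 = 0.012000 × 0.489 + 0.028 = 0.033868.
u_2 = 0.033868 × 0.489 + 0.028 = 0.044561.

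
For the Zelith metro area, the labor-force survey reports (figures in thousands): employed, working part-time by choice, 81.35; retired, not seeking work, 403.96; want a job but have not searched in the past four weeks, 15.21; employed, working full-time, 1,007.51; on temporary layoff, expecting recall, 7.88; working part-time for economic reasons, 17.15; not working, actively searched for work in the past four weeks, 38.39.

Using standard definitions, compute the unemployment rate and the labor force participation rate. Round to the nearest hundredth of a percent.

Unemployment rate ≈ 4.02%; labor force participation rate ≈ 73.33%.

Employed = 81.35 + 1,007.51 + 17.15 = 1,106.01 thousand (anyone who worked, including part-time for economic reasons, counts as employed).
Unemployed = 7.88 + 38.39 = 46.27 thousand (jobless and actively searching, or on temporary layoff).
Labor force = 1,106.01 + 46.27 = 1,152.28 thousand.
Not in labor force = 403.96 + 15.21 = 419.17 thousand (those not working and not actively searching are outside the labor force — including those who want a job but have given up searching).
Civilian working-age population = 1,152.28 + 419.17 = 1,571.45 thousand.
Unemployment rate = 46.27 / 1,152.28 = 4.02%.
Labor force participation rate = 1,152.28 / 1,571.45 = 73.33%.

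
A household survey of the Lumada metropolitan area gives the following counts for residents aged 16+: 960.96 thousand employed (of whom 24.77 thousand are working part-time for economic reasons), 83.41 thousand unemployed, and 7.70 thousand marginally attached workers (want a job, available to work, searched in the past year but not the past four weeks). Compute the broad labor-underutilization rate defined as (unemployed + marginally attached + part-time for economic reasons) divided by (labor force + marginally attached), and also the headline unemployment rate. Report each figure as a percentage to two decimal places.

Labor force = 960.96 + 83.41 = 1,044.37 thousand.
Numerator = 83.41 + 7.70 + 24.77 = 115.88 thousand.
Denominator = 1,044.37 + 7.70 = 1,052.07 thousand.
Broad rate = 115.88 / 1,052.07 = 11.01%.
Headline unemployment rate = 83.41 / 1,044.37 = 7.99%.

Broad underutilization rate ≈ 11.01%; headline unemployment rate ≈ 7.99%.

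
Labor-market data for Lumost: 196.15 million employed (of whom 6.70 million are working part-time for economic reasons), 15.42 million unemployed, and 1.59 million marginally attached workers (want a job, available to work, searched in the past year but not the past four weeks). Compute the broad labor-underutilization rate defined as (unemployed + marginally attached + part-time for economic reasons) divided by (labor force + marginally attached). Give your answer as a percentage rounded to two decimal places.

Broad underutilization rate ≈ 11.12%.

Labor force = 196.15 + 15.42 = 211.57 million.
Numerator = 15.42 + 1.59 + 6.70 = 23.71 million.
Denominator = 211.57 + 1.59 = 213.16 million.
Broad rate = 23.71 / 213.16 = 11.12%.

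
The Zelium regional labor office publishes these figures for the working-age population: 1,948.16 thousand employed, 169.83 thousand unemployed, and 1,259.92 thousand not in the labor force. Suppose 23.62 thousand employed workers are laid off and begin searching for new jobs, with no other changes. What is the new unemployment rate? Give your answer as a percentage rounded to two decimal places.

New unemployment rate ≈ 9.13%.

Initially, labor force = 1,948.16 + 169.83 = 2,117.99 thousand, so u = 169.83/2,117.99 = 8.02%.
After the change, employed falls and unemployed rises by 23.62; labor force unchanged → E = 1,924.54, U = 193.45, labor force = 2,117.99 thousand.
New unemployment rate = 193.45 / 2,117.99 = 9.13%.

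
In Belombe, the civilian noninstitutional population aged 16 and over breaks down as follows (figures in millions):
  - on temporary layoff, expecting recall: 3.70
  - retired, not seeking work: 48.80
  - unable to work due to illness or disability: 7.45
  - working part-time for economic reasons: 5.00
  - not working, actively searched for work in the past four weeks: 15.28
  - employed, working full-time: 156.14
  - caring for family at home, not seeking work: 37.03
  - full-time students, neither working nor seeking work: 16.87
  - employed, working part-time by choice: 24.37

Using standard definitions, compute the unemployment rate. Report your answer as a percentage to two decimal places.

Unemployment rate ≈ 9.28%.

Employed = 5.00 + 156.14 + 24.37 = 185.51 million (anyone who worked, including part-time for economic reasons, counts as employed).
Unemployed = 3.70 + 15.28 = 18.98 million (jobless and actively searching, or on temporary layoff).
Labor force = 185.51 + 18.98 = 204.49 million.
Unemployment rate = 18.98 / 204.49 = 9.28%.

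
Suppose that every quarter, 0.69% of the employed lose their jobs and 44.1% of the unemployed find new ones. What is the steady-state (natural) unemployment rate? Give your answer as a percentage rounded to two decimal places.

Steady-state unemployment rate ≈ 1.54%.

At steady state the flows balance: s·E = f·U, so U/(E+U) = s/(s+f).
u* = 0.69 / (0.69 + 44.1) = 0.69 / 44.79 = 1.54%.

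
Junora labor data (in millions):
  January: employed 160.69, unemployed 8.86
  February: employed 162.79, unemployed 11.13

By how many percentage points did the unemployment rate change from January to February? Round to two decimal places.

January: labor force = 160.69 + 8.86 = 169.55; u = 8.86/169.55 = 5.23%.
February: labor force = 162.79 + 11.13 = 173.92; u = 11.13/173.92 = 6.40%.
Change = 6.40% − 5.23% = +1.17 pp.

The unemployment rate changed by +1.17 percentage points.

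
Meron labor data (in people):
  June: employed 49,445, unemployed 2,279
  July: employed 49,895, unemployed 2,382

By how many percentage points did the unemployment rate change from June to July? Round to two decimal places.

The unemployment rate changed by +0.15 percentage points.

June: labor force = 49,445 + 2,279 = 51,724; u = 2,279/51,724 = 4.41%.
July: labor force = 49,895 + 2,382 = 52,277; u = 2,382/52,277 = 4.56%.
Change = 4.56% − 4.41% = +0.15 pp.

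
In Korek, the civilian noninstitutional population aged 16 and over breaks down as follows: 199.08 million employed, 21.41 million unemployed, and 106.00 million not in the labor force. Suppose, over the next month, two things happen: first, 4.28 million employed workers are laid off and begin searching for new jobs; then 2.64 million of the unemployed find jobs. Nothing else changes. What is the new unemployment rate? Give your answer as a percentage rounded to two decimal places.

New unemployment rate ≈ 10.45%.

Initially, labor force = 199.08 + 21.41 = 220.49 million, so u = 21.41/220.49 = 9.71%.
After the first change, employed falls and unemployed rises by 4.28; labor force unchanged → E = 194.80, U = 25.69, labor force = 220.49 million.
After the second change, unemployed falls and employed rises by 2.64; labor force unchanged → E = 197.44, U = 23.05, labor force = 220.49 million.
New unemployment rate = 23.05 / 220.49 = 10.45%.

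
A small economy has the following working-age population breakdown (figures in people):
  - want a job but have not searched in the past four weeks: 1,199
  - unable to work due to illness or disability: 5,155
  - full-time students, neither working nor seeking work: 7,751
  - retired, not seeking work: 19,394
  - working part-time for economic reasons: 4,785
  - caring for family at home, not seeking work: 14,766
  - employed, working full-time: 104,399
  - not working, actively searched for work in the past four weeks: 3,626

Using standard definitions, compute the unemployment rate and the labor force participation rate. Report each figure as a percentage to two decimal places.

Unemployment rate ≈ 3.21%; labor force participation rate ≈ 70.04%.

Employed = 4,785 + 104,399 = 109,184 (anyone who worked, including part-time for economic reasons, counts as employed).
Unemployed = 3,626.
Labor force = 109,184 + 3,626 = 112,810.
Not in labor force = 1,199 + 5,155 + 7,751 + 19,394 + 14,766 = 48,265 (those not working and not actively searching are outside the labor force — including those who want a job but have given up searching).
Civilian working-age population = 112,810 + 48,265 = 161,075.
Unemployment rate = 3,626 / 112,810 = 3.21%.
Labor force participation rate = 112,810 / 161,075 = 70.04%.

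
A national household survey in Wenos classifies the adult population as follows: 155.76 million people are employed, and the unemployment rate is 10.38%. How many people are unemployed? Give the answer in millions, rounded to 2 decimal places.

About 18.04 million are unemployed.

Let U be the number unemployed. The labor force is E + U, and U/(E+U) = 0.1038.
So U = 0.1038 × 155.76 / (1 − 0.1038) = 16.1679 / 0.8962 ≈ 18.04 million.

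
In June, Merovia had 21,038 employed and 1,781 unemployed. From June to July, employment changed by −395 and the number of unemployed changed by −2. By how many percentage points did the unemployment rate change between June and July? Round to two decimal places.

The unemployment rate changed by +0.13 percentage points.

June: labor force = 21,038 + 1,781 = 22,819; u = 1,781/22,819 = 7.80%.
July: labor force = 20,643 + 1,779 = 22,422; u = 1,779/22,422 = 7.93%.
Change = 7.93% − 7.80% = +0.13 pp.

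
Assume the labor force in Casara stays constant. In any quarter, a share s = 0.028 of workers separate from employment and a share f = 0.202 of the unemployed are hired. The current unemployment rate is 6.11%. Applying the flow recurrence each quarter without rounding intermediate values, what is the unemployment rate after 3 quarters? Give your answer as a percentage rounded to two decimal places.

With a fixed labor force, u_{t+1} = u_t + s·(1−u_t) − f·u_t = u_t·(1−s−f) + s.
Here 1−s−f = 0.770 and s = 0.028.
u_1 = 0.061100 × 0.770 + 0.028 = 0.075047.
u_2 = 0.075047 × 0.770 + 0.028 = 0.085786.
u_3 = 0.085786 × 0.770 + 0.028 = 0.094055.

Unemployment rate after three quarters ≈ 9.41%.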